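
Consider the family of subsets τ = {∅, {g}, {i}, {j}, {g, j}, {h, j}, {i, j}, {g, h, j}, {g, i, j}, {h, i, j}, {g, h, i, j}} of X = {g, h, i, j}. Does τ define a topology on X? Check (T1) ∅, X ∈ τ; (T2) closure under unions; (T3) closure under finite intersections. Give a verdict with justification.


τ is NOT a topology on X.

Axiom (T1): ∅ ∈ τ? Yes; X ∈ τ? Yes.
Axiom (T2/T3): check pairwise unions and intersections of members of τ.
Counterexample for (T2): {g} ∪ {i} = {g, i} ∉ τ. Therefore τ is NOT a topology.


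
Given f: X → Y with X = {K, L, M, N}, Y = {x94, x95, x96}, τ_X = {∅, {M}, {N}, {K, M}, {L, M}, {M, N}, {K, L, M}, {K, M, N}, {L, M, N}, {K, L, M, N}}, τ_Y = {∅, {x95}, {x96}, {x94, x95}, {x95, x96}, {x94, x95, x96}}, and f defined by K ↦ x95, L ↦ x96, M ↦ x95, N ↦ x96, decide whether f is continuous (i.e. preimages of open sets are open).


f is NOT continuous.

Compute f^{-1}(U) for each U ∈ τ_Y:
  U = ∅: f^{-1}(U) = ∅ ∈ τ_X ✓.
  U = {x95}: f^{-1}(U) = {K, M} ∈ τ_X ✓.
  U = {x96}: f^{-1}(U) = {L, N} ∉ τ_X ✗.
  U = {x94, x95}: f^{-1}(U) = {K, M} ∈ τ_X ✓.
  U = {x95, x96}: f^{-1}(U) = {K, L, M, N} ∈ τ_X ✓.
  U = {x94, x95, x96}: f^{-1}(U) = {K, L, M, N} ∈ τ_X ✓.
Found U = {x96} with f^{-1}(U) = {L, N} not in τ_X. Therefore f is NOT continuous.


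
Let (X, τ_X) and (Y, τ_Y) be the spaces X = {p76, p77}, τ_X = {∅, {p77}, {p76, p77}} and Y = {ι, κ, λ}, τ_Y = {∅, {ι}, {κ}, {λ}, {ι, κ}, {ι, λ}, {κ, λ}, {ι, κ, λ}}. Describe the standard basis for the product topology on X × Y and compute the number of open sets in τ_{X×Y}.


Basis B = {∅ × ∅, {p77} × {ι}, {p77} × {κ}, {p77} × {λ}, {p76, p77} × {ι}, {p76, p77} × {κ}, {p76, p77} × {λ}, {p77} × {ι, κ}, {p77} × {ι, λ}, {p77} × {κ, λ}, {p77} × {ι, κ, λ}, {p76, p77} × {ι, κ}, {p76, p77} × {ι, λ}, {p76, p77} × {κ, λ}, {p76, p77} × {ι, κ, λ}}; |τ_{X×Y}| = 27.

Enumerate products U × V with U ∈ τ_X, V ∈ τ_Y (deduplicated):
  ∅ × ∅ = {} (∅)
  {p77} × {ι} = {(p77,ι)}
  {p77} × {κ} = {(p77,κ)}
  {p77} × {λ} = {(p77,λ)}
  {p76, p77} × {ι} = {(p76,ι), (p77,ι)}
  {p76, p77} × {κ} = {(p76,κ), (p77,κ)}
  {p76, p77} × {λ} = {(p76,λ), (p77,λ)}
  {p77} × {ι, κ} = {(p77,ι), (p77,κ)}
  {p77} × {ι, λ} = {(p77,ι), (p77,λ)}
  {p77} × {κ, λ} = {(p77,κ), (p77,λ)}
  {p77} × {ι, κ, λ} = {(p77,ι), (p77,κ), (p77,λ)}
  {p76, p77} × {ι, κ} = {(p76,ι), (p76,κ), (p77,ι), (p77,κ)}
  {p76, p77} × {ι, λ} = {(p76,ι), (p76,λ), (p77,ι), (p77,λ)}
  {p76, p77} × {κ, λ} = {(p76,κ), (p76,λ), (p77,κ), (p77,λ)}
  {p76, p77} × {ι, κ, λ} = {(p76,ι), (p76,κ), (p76,λ), (p77,ι), (p77,κ), (p77,λ)}
These 15 distinct sets form the basis B.
Close under arbitrary unions to get τ_{X×Y}; counting gives |τ_{X×Y}| = 27.


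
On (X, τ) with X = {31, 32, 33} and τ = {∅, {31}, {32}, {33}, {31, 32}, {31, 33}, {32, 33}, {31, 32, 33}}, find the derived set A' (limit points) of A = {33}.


A' = ∅

For each x ∈ X, list the open sets U ∈ τ with x ∈ U, then check whether U ∩ (A ∖ {x}) ≠ ∅ for every such U.
  x = 31: open {31} ∋ x has {31} ∩ (A ∖ {31}) = ∅, so x is NOT a limit point.
  x = 32: open {32} ∋ x has {32} ∩ (A ∖ {32}) = ∅, so x is NOT a limit point.
  x = 33: open {33} ∋ x has {33} ∩ (A ∖ {33}) = ∅, so x is NOT a limit point.
Collecting: A' = ∅.


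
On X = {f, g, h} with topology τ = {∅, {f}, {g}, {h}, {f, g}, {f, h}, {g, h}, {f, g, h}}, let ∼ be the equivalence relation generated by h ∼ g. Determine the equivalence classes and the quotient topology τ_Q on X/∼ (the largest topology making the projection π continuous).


X/∼ = {[f], [g=h]}; |τ_Q| = 4.

Equivalence classes: [f], [g=h].
Quotient map π: X → X/∼ sends f ↦ [f], g ↦ [g=h], h ↦ [g=h].
For each subset V ⊆ X/∼, compute π^{-1}(V) ⊆ X and check whether π^{-1}(V) ∈ τ. V is open in τ_Q iff π^{-1}(V) ∈ τ.
  V = {}: π^{-1}(V) = ∅ ∈ τ ✓.
  V = {[f]}: π^{-1}(V) = {f} ∈ τ ✓.
  V = {[g=h]}: π^{-1}(V) = {g, h} ∈ τ ✓.
  V = {[f], [g=h]}: π^{-1}(V) = {f, g, h} ∈ τ ✓.
Open sets in the quotient: τ_Q = {{}, {[f]}, {[g=h]}, {[f], [g=h]}} (4 elements).


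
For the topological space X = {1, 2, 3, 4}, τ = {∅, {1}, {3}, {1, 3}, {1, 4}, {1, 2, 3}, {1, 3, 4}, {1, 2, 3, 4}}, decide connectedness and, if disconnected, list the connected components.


(X, τ) is connected.

Find clopen sets (U ∈ τ with X ∖ U ∈ τ):
  U = ∅, X ∖ U = {1, 2, 3, 4} — both open, so U is clopen.
  U = {1, 2, 3, 4}, X ∖ U = ∅ — both open, so U is clopen.
Only trivial clopens (∅ and X) exist, so (X, τ) is connected.
Compute connected components by grouping points that agree on all clopens:
  component: {1, 2, 3, 4}


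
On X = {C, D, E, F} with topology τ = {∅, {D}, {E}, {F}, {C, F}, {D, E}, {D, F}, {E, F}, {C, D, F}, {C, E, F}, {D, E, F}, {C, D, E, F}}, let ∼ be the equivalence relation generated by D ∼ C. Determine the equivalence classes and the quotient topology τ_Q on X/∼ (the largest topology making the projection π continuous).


X/∼ = {[C=D], [E], [F]}; |τ_Q| = 6.

Equivalence classes: [C=D], [E], [F].
Quotient map π: X → X/∼ sends C ↦ [C=D], D ↦ [C=D], E ↦ [E], F ↦ [F].
For each subset V ⊆ X/∼, compute π^{-1}(V) ⊆ X and check whether π^{-1}(V) ∈ τ. V is open in τ_Q iff π^{-1}(V) ∈ τ.
  V = {}: π^{-1}(V) = ∅ ∈ τ ✓.
  V = {[C=D]}: π^{-1}(V) = {C, D} ∉ τ ✗.
  V = {[E]}: π^{-1}(V) = {E} ∈ τ ✓.
  V = {[C=D], [E]}: π^{-1}(V) = {C, D, E} ∉ τ ✗.
  V = {[F]}: π^{-1}(V) = {F} ∈ τ ✓.
  V = {[C=D], [F]}: π^{-1}(V) = {C, D, F} ∈ τ ✓.
  V = {[E], [F]}: π^{-1}(V) = {E, F} ∈ τ ✓.
  V = {[C=D], [E], [F]}: π^{-1}(V) = {C, D, E, F} ∈ τ ✓.
Open sets in the quotient: τ_Q = {{}, {[E]}, {[F]}, {[C=D], [F]}, {[E], [F]}, {[C=D], [E], [F]}} (6 elements).


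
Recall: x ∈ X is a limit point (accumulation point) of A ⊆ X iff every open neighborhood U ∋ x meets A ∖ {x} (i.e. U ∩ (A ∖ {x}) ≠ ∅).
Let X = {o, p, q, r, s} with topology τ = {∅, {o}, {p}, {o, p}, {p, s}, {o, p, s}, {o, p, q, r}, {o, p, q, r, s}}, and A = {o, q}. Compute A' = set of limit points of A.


A' = {q, r}

For each x ∈ X, list the open sets U ∈ τ with x ∈ U, then check whether U ∩ (A ∖ {x}) ≠ ∅ for every such U.
  x = o: open {o} ∋ x has {o} ∩ (A ∖ {o}) = ∅, so x is NOT a limit point.
  x = p: open {p} ∋ x has {p} ∩ (A ∖ {p}) = ∅, so x is NOT a limit point.
  x = q: opens ∋ x are {o, p, q, r}, {o, p, q, r, s}; each meets A ∖ {q}, so x IS a limit point.
  x = r: opens ∋ x are {o, p, q, r}, {o, p, q, r, s}; each meets A ∖ {r}, so x IS a limit point.
  x = s: open {p, s} ∋ x has {p, s} ∩ (A ∖ {s}) = ∅, so x is NOT a limit point.
Collecting: A' = {q, r}.


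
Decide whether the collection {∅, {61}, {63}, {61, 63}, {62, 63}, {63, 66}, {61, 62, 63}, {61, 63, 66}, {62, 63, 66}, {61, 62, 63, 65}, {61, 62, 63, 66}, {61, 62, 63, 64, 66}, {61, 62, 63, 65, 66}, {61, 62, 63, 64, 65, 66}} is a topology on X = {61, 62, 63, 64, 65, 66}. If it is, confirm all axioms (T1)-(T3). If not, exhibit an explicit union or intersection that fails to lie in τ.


τ IS a topology on X.

Axiom (T1): ∅ ∈ τ? Yes; X ∈ τ? Yes.
Axiom (T2/T3): check pairwise unions and intersections of members of τ.
All pairwise intersections and unions checked — each lies in τ. Therefore τ satisfies (T1), (T2), (T3): it IS a topology on X.


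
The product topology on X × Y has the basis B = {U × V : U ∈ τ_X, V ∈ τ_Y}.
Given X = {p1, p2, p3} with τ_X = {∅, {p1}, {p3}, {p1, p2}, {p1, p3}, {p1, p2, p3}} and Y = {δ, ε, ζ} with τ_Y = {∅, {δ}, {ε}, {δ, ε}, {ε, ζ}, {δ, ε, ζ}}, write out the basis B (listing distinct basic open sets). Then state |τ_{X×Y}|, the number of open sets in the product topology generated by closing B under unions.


Basis B = {∅ × ∅, {p1} × {δ}, {p1} × {ε}, {p3} × {δ}, {p3} × {ε}, {p1} × {δ, ε}, {p1, p2} × {δ}, {p1, p3} × {δ}, {p1} × {ε, ζ}, {p1, p2} × {ε}, {p1, p3} × {ε}, {p3} × {δ, ε}, {p3} × {ε, ζ}, {p1} × {δ, ε, ζ}, {p1, p2, p3} × {δ}, {p1, p2, p3} × {ε}, {p3} × {δ, ε, ζ}, {p1, p2} × {δ, ε}, {p1, p3} × {δ, ε}, {p1, p2} × {ε, ζ}, {p1, p3} × {ε, ζ}, {p1, p2} × {δ, ε, ζ}, {p1, p3} × {δ, ε, ζ}, {p1, p2, p3} × {δ, ε}, {p1, p2, p3} × {ε, ζ}, {p1, p2, p3} × {δ, ε, ζ}}; |τ_{X×Y}| = 108.

Enumerate products U × V with U ∈ τ_X, V ∈ τ_Y (deduplicated):
  ∅ × ∅ = {} (∅)
  {p1} × {δ} = {(p1,δ)}
  {p1} × {ε} = {(p1,ε)}
  {p3} × {δ} = {(p3,δ)}
  {p3} × {ε} = {(p3,ε)}
  {p1} × {δ, ε} = {(p1,δ), (p1,ε)}
  {p1, p2} × {δ} = {(p1,δ), (p2,δ)}
  {p1, p3} × {δ} = {(p1,δ), (p3,δ)}
  {p1} × {ε, ζ} = {(p1,ε), (p1,ζ)}
  {p1, p2} × {ε} = {(p1,ε), (p2,ε)}
  {p1, p3} × {ε} = {(p1,ε), (p3,ε)}
  {p3} × {δ, ε} = {(p3,δ), (p3,ε)}
  {p3} × {ε, ζ} = {(p3,ε), (p3,ζ)}
  {p1} × {δ, ε, ζ} = {(p1,δ), (p1,ε), (p1,ζ)}
  {p1, p2, p3} × {δ} = {(p1,δ), (p2,δ), (p3,δ)}
  {p1, p2, p3} × {ε} = {(p1,ε), (p2,ε), (p3,ε)}
  {p3} × {δ, ε, ζ} = {(p3,δ), (p3,ε), (p3,ζ)}
  {p1, p2} × {δ, ε} = {(p1,δ), (p1,ε), (p2,δ), (p2,ε)}
  {p1, p3} × {δ, ε} = {(p1,δ), (p1,ε), (p3,δ), (p3,ε)}
  {p1, p2} × {ε, ζ} = {(p1,ε), (p1,ζ), (p2,ε), (p2,ζ)}
  {p1, p3} × {ε, ζ} = {(p1,ε), (p1,ζ), (p3,ε), (p3,ζ)}
  {p1, p2} × {δ, ε, ζ} = {(p1,δ), (p1,ε), (p1,ζ), (p2,δ), (p2,ε), (p2,ζ)}
  {p1, p3} × {δ, ε, ζ} = {(p1,δ), (p1,ε), (p1,ζ), (p3,δ), (p3,ε), (p3,ζ)}
  {p1, p2, p3} × {δ, ε} = {(p1,δ), (p1,ε), (p2,δ), (p2,ε), (p3,δ), (p3,ε)}
  {p1, p2, p3} × {ε, ζ} = {(p1,ε), (p1,ζ), (p2,ε), (p2,ζ), (p3,ε), (p3,ζ)}
  {p1, p2, p3} × {δ, ε, ζ} = {(p1,δ), (p1,ε), (p1,ζ), (p2,δ), (p2,ε), (p2,ζ), (p3,δ), (p3,ε), (p3,ζ)}
These 26 distinct sets form the basis B.
Close under arbitrary unions to get τ_{X×Y}; counting gives |τ_{X×Y}| = 108.


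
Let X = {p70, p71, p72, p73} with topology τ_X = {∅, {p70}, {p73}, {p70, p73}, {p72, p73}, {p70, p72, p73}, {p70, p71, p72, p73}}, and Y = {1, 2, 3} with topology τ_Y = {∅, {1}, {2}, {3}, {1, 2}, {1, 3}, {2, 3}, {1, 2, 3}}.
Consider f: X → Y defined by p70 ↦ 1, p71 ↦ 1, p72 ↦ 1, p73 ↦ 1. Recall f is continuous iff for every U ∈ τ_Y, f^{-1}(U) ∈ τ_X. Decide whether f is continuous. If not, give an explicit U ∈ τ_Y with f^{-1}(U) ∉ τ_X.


f IS continuous.

Compute f^{-1}(U) for each U ∈ τ_Y:
  U = ∅: f^{-1}(U) = ∅ ∈ τ_X ✓.
  U = {1}: f^{-1}(U) = {p70, p71, p72, p73} ∈ τ_X ✓.
  U = {2}: f^{-1}(U) = ∅ ∈ τ_X ✓.
  U = {3}: f^{-1}(U) = ∅ ∈ τ_X ✓.
  U = {1, 2}: f^{-1}(U) = {p70, p71, p72, p73} ∈ τ_X ✓.
  U = {1, 3}: f^{-1}(U) = {p70, p71, p72, p73} ∈ τ_X ✓.
  U = {2, 3}: f^{-1}(U) = ∅ ∈ τ_X ✓.
  U = {1, 2, 3}: f^{-1}(U) = {p70, p71, p72, p73} ∈ τ_X ✓.
Every preimage lies in τ_X, so f IS continuous.


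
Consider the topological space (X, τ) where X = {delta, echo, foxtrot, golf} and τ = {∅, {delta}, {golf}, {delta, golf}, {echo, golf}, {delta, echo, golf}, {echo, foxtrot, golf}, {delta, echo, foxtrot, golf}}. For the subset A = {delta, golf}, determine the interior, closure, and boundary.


int(A) = {delta, golf}, cl(A) = {delta, echo, foxtrot, golf}, ∂A = {echo, foxtrot}.

Closed sets in (X, τ) are complements of opens:
  closed(X, τ) = {∅, {delta}, {foxtrot}, {delta, foxtrot}, {echo, foxtrot}, {delta, echo, foxtrot}, {echo, foxtrot, golf}, {delta, echo, foxtrot, golf}}.
int(A) = ⋃ {U ∈ τ : U ⊆ A}. Opens contained in A: ∅, {delta}, {golf}, {delta, golf}.
Taking the union of these: int(A) = {delta, golf}.
cl(A) = ⋂ {C closed : A ⊆ C}. Closed sets containing A: {delta, echo, foxtrot, golf}.
Intersecting these: cl(A) = {delta, echo, foxtrot, golf}.
∂A = cl(A) ∖ int(A) = {delta, echo, foxtrot, golf} ∖ {delta, golf} = {echo, foxtrot}.


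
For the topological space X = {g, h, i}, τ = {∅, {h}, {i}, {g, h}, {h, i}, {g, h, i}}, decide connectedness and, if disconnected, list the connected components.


(X, τ) is disconnected; components = [{i}, {g, h}].

Find clopen sets (U ∈ τ with X ∖ U ∈ τ):
  U = ∅, X ∖ U = {g, h, i} — both open, so U is clopen.
  U = {i}, X ∖ U = {g, h} — both open, so U is clopen.
  U = {g, h}, X ∖ U = {i} — both open, so U is clopen.
  U = {g, h, i}, X ∖ U = ∅ — both open, so U is clopen.
Nontrivial clopen(s) exist: e.g. {g, h}. So (X, τ) is disconnected.
Compute connected components by grouping points that agree on all clopens:
  component: {i}
  component: {g, h}


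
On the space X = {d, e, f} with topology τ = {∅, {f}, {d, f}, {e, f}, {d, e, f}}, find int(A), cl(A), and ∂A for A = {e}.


int(A) = ∅, cl(A) = {e}, ∂A = {e}.

Closed sets in (X, τ) are complements of opens:
  closed(X, τ) = {∅, {d}, {e}, {d, e}, {d, e, f}}.
int(A) = ⋃ {U ∈ τ : U ⊆ A}. Opens contained in A: ∅.
Taking the union of these: int(A) = ∅.
cl(A) = ⋂ {C closed : A ⊆ C}. Closed sets containing A: {e}, {d, e}, {d, e, f}.
Intersecting these: cl(A) = {e}.
∂A = cl(A) ∖ int(A) = {e} ∖ ∅ = {e}.


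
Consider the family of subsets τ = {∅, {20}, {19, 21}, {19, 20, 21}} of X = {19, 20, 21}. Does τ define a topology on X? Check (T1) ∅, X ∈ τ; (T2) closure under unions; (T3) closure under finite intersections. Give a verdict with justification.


τ IS a topology on X.

Axiom (T1): ∅ ∈ τ? Yes; X ∈ τ? Yes.
Axiom (T2/T3): check pairwise unions and intersections of members of τ.
All pairwise intersections and unions checked — each lies in τ. Therefore τ satisfies (T1), (T2), (T3): it IS a topology on X.


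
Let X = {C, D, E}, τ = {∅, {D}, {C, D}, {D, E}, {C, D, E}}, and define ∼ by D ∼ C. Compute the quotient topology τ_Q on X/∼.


X/∼ = {[C=D], [E]}; |τ_Q| = 3.

Equivalence classes: [C=D], [E].
Quotient map π: X → X/∼ sends C ↦ [C=D], D ↦ [C=D], E ↦ [E].
For each subset V ⊆ X/∼, compute π^{-1}(V) ⊆ X and check whether π^{-1}(V) ∈ τ. V is open in τ_Q iff π^{-1}(V) ∈ τ.
  V = {}: π^{-1}(V) = ∅ ∈ τ ✓.
  V = {[C=D]}: π^{-1}(V) = {C, D} ∈ τ ✓.
  V = {[E]}: π^{-1}(V) = {E} ∉ τ ✗.
  V = {[C=D], [E]}: π^{-1}(V) = {C, D, E} ∈ τ ✓.
Open sets in the quotient: τ_Q = {{}, {[C=D]}, {[C=D], [E]}} (3 elements).


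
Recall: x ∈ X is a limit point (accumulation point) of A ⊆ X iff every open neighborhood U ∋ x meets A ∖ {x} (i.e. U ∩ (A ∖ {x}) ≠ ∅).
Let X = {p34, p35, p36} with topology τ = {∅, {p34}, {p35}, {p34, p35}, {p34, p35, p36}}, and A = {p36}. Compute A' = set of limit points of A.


A' = ∅

For each x ∈ X, list the open sets U ∈ τ with x ∈ U, then check whether U ∩ (A ∖ {x}) ≠ ∅ for every such U.
  x = p34: open {p34} ∋ x has {p34} ∩ (A ∖ {p34}) = ∅, so x is NOT a limit point.
  x = p35: open {p35} ∋ x has {p35} ∩ (A ∖ {p35}) = ∅, so x is NOT a limit point.
  x = p36: open {p34, p35, p36} ∋ x has {p34, p35, p36} ∩ (A ∖ {p36}) = ∅, so x is NOT a limit point.
Collecting: A' = ∅.


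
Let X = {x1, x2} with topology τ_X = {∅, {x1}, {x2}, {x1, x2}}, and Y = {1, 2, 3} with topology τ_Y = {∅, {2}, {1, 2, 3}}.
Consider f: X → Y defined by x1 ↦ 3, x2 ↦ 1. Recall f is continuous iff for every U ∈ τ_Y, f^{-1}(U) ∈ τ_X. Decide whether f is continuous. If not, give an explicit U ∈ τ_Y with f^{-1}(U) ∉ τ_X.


f IS continuous.

Compute f^{-1}(U) for each U ∈ τ_Y:
  U = ∅: f^{-1}(U) = ∅ ∈ τ_X ✓.
  U = {2}: f^{-1}(U) = ∅ ∈ τ_X ✓.
  U = {1, 2, 3}: f^{-1}(U) = {x1, x2} ∈ τ_X ✓.
Every preimage lies in τ_X, so f IS continuous.


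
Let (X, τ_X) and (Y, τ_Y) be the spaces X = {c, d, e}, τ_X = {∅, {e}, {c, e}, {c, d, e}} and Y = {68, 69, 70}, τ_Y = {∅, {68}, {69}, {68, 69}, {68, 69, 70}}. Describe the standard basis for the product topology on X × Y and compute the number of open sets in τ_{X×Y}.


Basis B = {∅ × ∅, {e} × {68}, {e} × {69}, {c, e} × {68}, {c, e} × {69}, {e} × {68, 69}, {c, d, e} × {68}, {c, d, e} × {69}, {e} × {68, 69, 70}, {c, e} × {68, 69}, {c, e} × {68, 69, 70}, {c, d, e} × {68, 69}, {c, d, e} × {68, 69, 70}}; |τ_{X×Y}| = 30.

Enumerate products U × V with U ∈ τ_X, V ∈ τ_Y (deduplicated):
  ∅ × ∅ = {} (∅)
  {e} × {68} = {(e,68)}
  {e} × {69} = {(e,69)}
  {c, e} × {68} = {(c,68), (e,68)}
  {c, e} × {69} = {(c,69), (e,69)}
  {e} × {68, 69} = {(e,68), (e,69)}
  {c, d, e} × {68} = {(c,68), (d,68), (e,68)}
  {c, d, e} × {69} = {(c,69), (d,69), (e,69)}
  {e} × {68, 69, 70} = {(e,68), (e,69), (e,70)}
  {c, e} × {68, 69} = {(c,68), (c,69), (e,68), (e,69)}
  {c, e} × {68, 69, 70} = {(c,68), (c,69), (c,70), (e,68), (e,69), (e,70)}
  {c, d, e} × {68, 69} = {(c,68), (c,69), (d,68), (d,69), (e,68), (e,69)}
  {c, d, e} × {68, 69, 70} = {(c,68), (c,69), (c,70), (d,68), (d,69), (d,70), (e,68), (e,69), (e,70)}
These 13 distinct sets form the basis B.
Close under arbitrary unions to get τ_{X×Y}; counting gives |τ_{X×Y}| = 30.


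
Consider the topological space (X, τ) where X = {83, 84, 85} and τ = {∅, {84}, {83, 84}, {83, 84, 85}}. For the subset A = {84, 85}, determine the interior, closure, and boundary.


int(A) = {84}, cl(A) = {83, 84, 85}, ∂A = {83, 85}.

Closed sets in (X, τ) are complements of opens:
  closed(X, τ) = {∅, {85}, {83, 85}, {83, 84, 85}}.
int(A) = ⋃ {U ∈ τ : U ⊆ A}. Opens contained in A: ∅, {84}.
Taking the union of these: int(A) = {84}.
cl(A) = ⋂ {C closed : A ⊆ C}. Closed sets containing A: {83, 84, 85}.
Intersecting these: cl(A) = {83, 84, 85}.
∂A = cl(A) ∖ int(A) = {83, 84, 85} ∖ {84} = {83, 85}.


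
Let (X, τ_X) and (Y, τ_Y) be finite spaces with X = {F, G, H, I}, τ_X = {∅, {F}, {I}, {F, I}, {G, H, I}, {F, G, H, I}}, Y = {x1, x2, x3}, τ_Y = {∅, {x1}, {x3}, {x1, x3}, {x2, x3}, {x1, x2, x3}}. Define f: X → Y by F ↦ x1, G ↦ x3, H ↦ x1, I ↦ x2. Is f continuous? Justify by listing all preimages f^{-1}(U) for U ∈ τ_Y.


f is NOT continuous.

Compute f^{-1}(U) for each U ∈ τ_Y:
  U = ∅: f^{-1}(U) = ∅ ∈ τ_X ✓.
  U = {x1}: f^{-1}(U) = {F, H} ∉ τ_X ✗.
  U = {x3}: f^{-1}(U) = {G} ∉ τ_X ✗.
  U = {x1, x3}: f^{-1}(U) = {F, G, H} ∉ τ_X ✗.
  U = {x2, x3}: f^{-1}(U) = {G, I} ∉ τ_X ✗.
  U = {x1, x2, x3}: f^{-1}(U) = {F, G, H, I} ∈ τ_X ✓.
Found U = {x1} with f^{-1}(U) = {F, H} not in τ_X. Therefore f is NOT continuous.


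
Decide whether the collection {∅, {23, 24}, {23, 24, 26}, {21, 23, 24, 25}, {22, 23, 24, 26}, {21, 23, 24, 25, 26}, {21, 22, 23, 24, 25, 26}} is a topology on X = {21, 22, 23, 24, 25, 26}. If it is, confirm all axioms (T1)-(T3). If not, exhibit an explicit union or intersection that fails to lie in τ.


τ IS a topology on X.

Axiom (T1): ∅ ∈ τ? Yes; X ∈ τ? Yes.
Axiom (T2/T3): check pairwise unions and intersections of members of τ.
All pairwise intersections and unions checked — each lies in τ. Therefore τ satisfies (T1), (T2), (T3): it IS a topology on X.


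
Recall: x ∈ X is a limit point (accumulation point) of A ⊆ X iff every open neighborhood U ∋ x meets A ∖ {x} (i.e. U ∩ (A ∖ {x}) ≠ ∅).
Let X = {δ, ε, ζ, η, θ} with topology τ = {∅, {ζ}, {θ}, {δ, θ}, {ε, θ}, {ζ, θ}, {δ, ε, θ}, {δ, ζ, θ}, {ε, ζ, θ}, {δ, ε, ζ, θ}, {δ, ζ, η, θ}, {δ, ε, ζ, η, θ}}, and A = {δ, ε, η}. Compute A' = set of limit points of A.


A' = {η}

For each x ∈ X, list the open sets U ∈ τ with x ∈ U, then check whether U ∩ (A ∖ {x}) ≠ ∅ for every such U.
  x = δ: open {δ, θ} ∋ x has {δ, θ} ∩ (A ∖ {δ}) = ∅, so x is NOT a limit point.
  x = ε: open {ε, θ} ∋ x has {ε, θ} ∩ (A ∖ {ε}) = ∅, so x is NOT a limit point.
  x = ζ: open {ζ} ∋ x has {ζ} ∩ (A ∖ {ζ}) = ∅, so x is NOT a limit point.
  x = η: opens ∋ x are {δ, ζ, η, θ}, {δ, ε, ζ, η, θ}; each meets A ∖ {η}, so x IS a limit point.
  x = θ: open {θ} ∋ x has {θ} ∩ (A ∖ {θ}) = ∅, so x is NOT a limit point.
Collecting: A' = {η}.


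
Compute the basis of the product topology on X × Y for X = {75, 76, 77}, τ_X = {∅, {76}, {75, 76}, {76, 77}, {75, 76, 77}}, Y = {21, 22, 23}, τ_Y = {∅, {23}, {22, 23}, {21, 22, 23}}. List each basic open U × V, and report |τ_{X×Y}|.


Basis B = {∅ × ∅, {76} × {23}, {75, 76} × {23}, {76} × {22, 23}, {76, 77} × {23}, {75, 76, 77} × {23}, {76} × {21, 22, 23}, {75, 76} × {22, 23}, {76, 77} × {22, 23}, {75, 76} × {21, 22, 23}, {75, 76, 77} × {22, 23}, {76, 77} × {21, 22, 23}, {75, 76, 77} × {21, 22, 23}}; |τ_{X×Y}| = 30.

Enumerate products U × V with U ∈ τ_X, V ∈ τ_Y (deduplicated):
  ∅ × ∅ = {} (∅)
  {76} × {23} = {(76,23)}
  {75, 76} × {23} = {(75,23), (76,23)}
  {76} × {22, 23} = {(76,22), (76,23)}
  {76, 77} × {23} = {(76,23), (77,23)}
  {75, 76, 77} × {23} = {(75,23), (76,23), (77,23)}
  {76} × {21, 22, 23} = {(76,21), (76,22), (76,23)}
  {75, 76} × {22, 23} = {(75,22), (75,23), (76,22), (76,23)}
  {76, 77} × {22, 23} = {(76,22), (76,23), (77,22), (77,23)}
  {75, 76} × {21, 22, 23} = {(75,21), (75,22), (75,23), (76,21), (76,22), (76,23)}
  {75, 76, 77} × {22, 23} = {(75,22), (75,23), (76,22), (76,23), (77,22), (77,23)}
  {76, 77} × {21, 22, 23} = {(76,21), (76,22), (76,23), (77,21), (77,22), (77,23)}
  {75, 76, 77} × {21, 22, 23} = {(75,21), (75,22), (75,23), (76,21), (76,22), (76,23), (77,21), (77,22), (77,23)}
These 13 distinct sets form the basis B.
Close under arbitrary unions to get τ_{X×Y}; counting gives |τ_{X×Y}| = 30.


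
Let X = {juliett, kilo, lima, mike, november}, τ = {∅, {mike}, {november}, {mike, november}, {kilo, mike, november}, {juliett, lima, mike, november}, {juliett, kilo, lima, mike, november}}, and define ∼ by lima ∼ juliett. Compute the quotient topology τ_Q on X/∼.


X/∼ = {[juliett=lima], [kilo], [mike], [november]}; |τ_Q| = 7.

Equivalence classes: [juliett=lima], [kilo], [mike], [november].
Quotient map π: X → X/∼ sends juliett ↦ [juliett=lima], kilo ↦ [kilo], lima ↦ [juliett=lima], mike ↦ [mike], november ↦ [november].
For each subset V ⊆ X/∼, compute π^{-1}(V) ⊆ X and check whether π^{-1}(V) ∈ τ. V is open in τ_Q iff π^{-1}(V) ∈ τ.
  V = {}: π^{-1}(V) = ∅ ∈ τ ✓.
  V = {[juliett=lima]}: π^{-1}(V) = {juliett, lima} ∉ τ ✗.
  V = {[kilo]}: π^{-1}(V) = {kilo} ∉ τ ✗.
  V = {[juliett=lima], [kilo]}: π^{-1}(V) = {juliett, kilo, lima} ∉ τ ✗.
  V = {[mike]}: π^{-1}(V) = {mike} ∈ τ ✓.
  V = {[juliett=lima], [mike]}: π^{-1}(V) = {juliett, lima, mike} ∉ τ ✗.
  V = {[kilo], [mike]}: π^{-1}(V) = {kilo, mike} ∉ τ ✗.
  V = {[juliett=lima], [kilo], [mike]}: π^{-1}(V) = {juliett, kilo, lima, mike} ∉ τ ✗.
  V = {[november]}: π^{-1}(V) = {november} ∈ τ ✓.
  V = {[juliett=lima], [november]}: π^{-1}(V) = {juliett, lima, november} ∉ τ ✗.
  V = {[kilo], [november]}: π^{-1}(V) = {kilo, november} ∉ τ ✗.
  V = {[juliett=lima], [kilo], [november]}: π^{-1}(V) = {juliett, kilo, lima, november} ∉ τ ✗.
  V = {[mike], [november]}: π^{-1}(V) = {mike, november} ∈ τ ✓.
  V = {[juliett=lima], [mike], [november]}: π^{-1}(V) = {juliett, lima, mike, november} ∈ τ ✓.
  V = {[kilo], [mike], [november]}: π^{-1}(V) = {kilo, mike, november} ∈ τ ✓.
  V = {[juliett=lima], [kilo], [mike], [november]}: π^{-1}(V) = {juliett, kilo, lima, mike, november} ∈ τ ✓.
Open sets in the quotient: τ_Q = {{}, {[mike]}, {[november]}, {[mike], [november]}, {[juliett=lima], [mike], [november]}, {[kilo], [mike], [november]}, {[juliett=lima], [kilo], [mike], [november]}} (7 elements).


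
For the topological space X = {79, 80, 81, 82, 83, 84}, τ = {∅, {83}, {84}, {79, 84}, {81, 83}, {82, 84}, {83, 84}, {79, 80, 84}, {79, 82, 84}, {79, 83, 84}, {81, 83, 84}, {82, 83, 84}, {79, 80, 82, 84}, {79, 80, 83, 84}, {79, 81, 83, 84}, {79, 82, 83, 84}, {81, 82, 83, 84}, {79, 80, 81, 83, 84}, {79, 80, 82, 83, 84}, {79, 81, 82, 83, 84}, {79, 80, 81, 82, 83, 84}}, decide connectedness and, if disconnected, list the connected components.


(X, τ) is disconnected; components = [{81, 83}, {79, 80, 82, 84}].

Find clopen sets (U ∈ τ with X ∖ U ∈ τ):
  U = ∅, X ∖ U = {79, 80, 81, 82, 83, 84} — both open, so U is clopen.
  U = {81, 83}, X ∖ U = {79, 80, 82, 84} — both open, so U is clopen.
  U = {79, 80, 82, 84}, X ∖ U = {81, 83} — both open, so U is clopen.
  U = {79, 80, 81, 82, 83, 84}, X ∖ U = ∅ — both open, so U is clopen.
Nontrivial clopen(s) exist: e.g. {81, 83}. So (X, τ) is disconnected.
Compute connected components by grouping points that agree on all clopens:
  component: {81, 83}
  component: {79, 80, 82, 84}


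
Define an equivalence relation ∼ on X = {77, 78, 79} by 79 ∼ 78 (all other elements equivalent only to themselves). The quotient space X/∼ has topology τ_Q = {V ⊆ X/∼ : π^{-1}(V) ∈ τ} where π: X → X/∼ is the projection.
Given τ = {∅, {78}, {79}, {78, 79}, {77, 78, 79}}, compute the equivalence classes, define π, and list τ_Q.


X/∼ = {[77], [78=79]}; |τ_Q| = 3.

Equivalence classes: [77], [78=79].
Quotient map π: X → X/∼ sends 77 ↦ [77], 78 ↦ [78=79], 79 ↦ [78=79].
For each subset V ⊆ X/∼, compute π^{-1}(V) ⊆ X and check whether π^{-1}(V) ∈ τ. V is open in τ_Q iff π^{-1}(V) ∈ τ.
  V = {}: π^{-1}(V) = ∅ ∈ τ ✓.
  V = {[77]}: π^{-1}(V) = {77} ∉ τ ✗.
  V = {[78=79]}: π^{-1}(V) = {78, 79} ∈ τ ✓.
  V = {[77], [78=79]}: π^{-1}(V) = {77, 78, 79} ∈ τ ✓.
Open sets in the quotient: τ_Q = {{}, {[78=79]}, {[77], [78=79]}} (3 elements).


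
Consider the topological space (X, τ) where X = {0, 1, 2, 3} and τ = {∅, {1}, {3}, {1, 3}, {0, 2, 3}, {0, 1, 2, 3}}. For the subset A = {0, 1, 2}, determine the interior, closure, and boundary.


int(A) = {1}, cl(A) = {0, 1, 2}, ∂A = {0, 2}.

Closed sets in (X, τ) are complements of opens:
  closed(X, τ) = {∅, {1}, {0, 2}, {0, 1, 2}, {0, 2, 3}, {0, 1, 2, 3}}.
int(A) = ⋃ {U ∈ τ : U ⊆ A}. Opens contained in A: ∅, {1}.
Taking the union of these: int(A) = {1}.
cl(A) = ⋂ {C closed : A ⊆ C}. Closed sets containing A: {0, 1, 2}, {0, 1, 2, 3}.
Intersecting these: cl(A) = {0, 1, 2}.
∂A = cl(A) ∖ int(A) = {0, 1, 2} ∖ {1} = {0, 2}.


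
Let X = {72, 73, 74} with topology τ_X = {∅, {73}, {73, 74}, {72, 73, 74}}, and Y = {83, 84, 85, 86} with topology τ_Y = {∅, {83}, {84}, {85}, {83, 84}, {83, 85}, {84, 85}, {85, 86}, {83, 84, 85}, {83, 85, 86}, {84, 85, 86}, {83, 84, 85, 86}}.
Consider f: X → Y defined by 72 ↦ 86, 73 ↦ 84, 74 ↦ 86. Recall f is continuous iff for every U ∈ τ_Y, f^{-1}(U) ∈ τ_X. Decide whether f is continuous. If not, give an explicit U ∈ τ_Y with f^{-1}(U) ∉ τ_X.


f is NOT continuous.

Compute f^{-1}(U) for each U ∈ τ_Y:
  U = ∅: f^{-1}(U) = ∅ ∈ τ_X ✓.
  U = {83}: f^{-1}(U) = ∅ ∈ τ_X ✓.
  U = {84}: f^{-1}(U) = {73} ∈ τ_X ✓.
  U = {85}: f^{-1}(U) = ∅ ∈ τ_X ✓.
  U = {83, 84}: f^{-1}(U) = {73} ∈ τ_X ✓.
  U = {83, 85}: f^{-1}(U) = ∅ ∈ τ_X ✓.
  U = {84, 85}: f^{-1}(U) = {73} ∈ τ_X ✓.
  U = {85, 86}: f^{-1}(U) = {72, 74} ∉ τ_X ✗.
  U = {83, 84, 85}: f^{-1}(U) = {73} ∈ τ_X ✓.
  U = {83, 85, 86}: f^{-1}(U) = {72, 74} ∉ τ_X ✗.
  U = {84, 85, 86}: f^{-1}(U) = {72, 73, 74} ∈ τ_X ✓.
  U = {83, 84, 85, 86}: f^{-1}(U) = {72, 73, 74} ∈ τ_X ✓.
Found U = {85, 86} with f^{-1}(U) = {72, 74} not in τ_X. Therefore f is NOT continuous.


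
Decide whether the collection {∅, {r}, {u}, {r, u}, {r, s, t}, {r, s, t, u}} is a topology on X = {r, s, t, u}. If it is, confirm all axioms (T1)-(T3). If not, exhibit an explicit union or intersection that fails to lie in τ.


τ IS a topology on X.

Axiom (T1): ∅ ∈ τ? Yes; X ∈ τ? Yes.
Axiom (T2/T3): check pairwise unions and intersections of members of τ.
All pairwise intersections and unions checked — each lies in τ. Therefore τ satisfies (T1), (T2), (T3): it IS a topology on X.


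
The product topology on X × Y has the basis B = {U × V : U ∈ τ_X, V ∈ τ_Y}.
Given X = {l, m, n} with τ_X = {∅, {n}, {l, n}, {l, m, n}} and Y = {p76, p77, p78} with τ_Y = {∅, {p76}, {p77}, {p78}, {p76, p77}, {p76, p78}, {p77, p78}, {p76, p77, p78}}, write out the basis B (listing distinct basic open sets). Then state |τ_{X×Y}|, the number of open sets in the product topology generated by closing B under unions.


Basis B = {∅ × ∅, {n} × {p76}, {n} × {p77}, {n} × {p78}, {l, n} × {p76}, {l, n} × {p77}, {l, n} × {p78}, {n} × {p76, p77}, {n} × {p76, p78}, {n} × {p77, p78}, {l, m, n} × {p76}, {l, m, n} × {p77}, {l, m, n} × {p78}, {n} × {p76, p77, p78}, {l, n} × {p76, p77}, {l, n} × {p76, p78}, {l, n} × {p77, p78}, {l, n} × {p76, p77, p78}, {l, m, n} × {p76, p77}, {l, m, n} × {p76, p78}, {l, m, n} × {p77, p78}, {l, m, n} × {p76, p77, p78}}; |τ_{X×Y}| = 64.

Enumerate products U × V with U ∈ τ_X, V ∈ τ_Y (deduplicated):
  ∅ × ∅ = {} (∅)
  {n} × {p76} = {(n,p76)}
  {n} × {p77} = {(n,p77)}
  {n} × {p78} = {(n,p78)}
  {l, n} × {p76} = {(l,p76), (n,p76)}
  {l, n} × {p77} = {(l,p77), (n,p77)}
  {l, n} × {p78} = {(l,p78), (n,p78)}
  {n} × {p76, p77} = {(n,p76), (n,p77)}
  {n} × {p76, p78} = {(n,p76), (n,p78)}
  {n} × {p77, p78} = {(n,p77), (n,p78)}
  {l, m, n} × {p76} = {(l,p76), (m,p76), (n,p76)}
  {l, m, n} × {p77} = {(l,p77), (m,p77), (n,p77)}
  {l, m, n} × {p78} = {(l,p78), (m,p78), (n,p78)}
  {n} × {p76, p77, p78} = {(n,p76), (n,p77), (n,p78)}
  {l, n} × {p76, p77} = {(l,p76), (l,p77), (n,p76), (n,p77)}
  {l, n} × {p76, p78} = {(l,p76), (l,p78), (n,p76), (n,p78)}
  {l, n} × {p77, p78} = {(l,p77), (l,p78), (n,p77), (n,p78)}
  {l, n} × {p76, p77, p78} = {(l,p76), (l,p77), (l,p78), (n,p76), (n,p77), (n,p78)}
  {l, m, n} × {p76, p77} = {(l,p76), (l,p77), (m,p76), (m,p77), (n,p76), (n,p77)}
  {l, m, n} × {p76, p78} = {(l,p76), (l,p78), (m,p76), (m,p78), (n,p76), (n,p78)}
  {l, m, n} × {p77, p78} = {(l,p77), (l,p78), (m,p77), (m,p78), (n,p77), (n,p78)}
  {l, m, n} × {p76, p77, p78} = {(l,p76), (l,p77), (l,p78), (m,p76), (m,p77), (m,p78), (n,p76), (n,p77), (n,p78)}
These 22 distinct sets form the basis B.
Close under arbitrary unions to get τ_{X×Y}; counting gives |τ_{X×Y}| = 64.


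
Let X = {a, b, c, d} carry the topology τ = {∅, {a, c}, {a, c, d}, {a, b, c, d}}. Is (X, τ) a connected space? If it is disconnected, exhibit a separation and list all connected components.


(X, τ) is connected.

Find clopen sets (U ∈ τ with X ∖ U ∈ τ):
  U = ∅, X ∖ U = {a, b, c, d} — both open, so U is clopen.
  U = {a, b, c, d}, X ∖ U = ∅ — both open, so U is clopen.
Only trivial clopens (∅ and X) exist, so (X, τ) is connected.
Compute connected components by grouping points that agree on all clopens:
  component: {a, b, c, d}


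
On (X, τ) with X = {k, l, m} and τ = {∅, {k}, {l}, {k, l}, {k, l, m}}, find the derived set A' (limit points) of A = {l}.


A' = {m}

For each x ∈ X, list the open sets U ∈ τ with x ∈ U, then check whether U ∩ (A ∖ {x}) ≠ ∅ for every such U.
  x = k: open {k} ∋ x has {k} ∩ (A ∖ {k}) = ∅, so x is NOT a limit point.
  x = l: open {l} ∋ x has {l} ∩ (A ∖ {l}) = ∅, so x is NOT a limit point.
  x = m: opens ∋ x are {k, l, m}; each meets A ∖ {m}, so x IS a limit point.
Collecting: A' = {m}.


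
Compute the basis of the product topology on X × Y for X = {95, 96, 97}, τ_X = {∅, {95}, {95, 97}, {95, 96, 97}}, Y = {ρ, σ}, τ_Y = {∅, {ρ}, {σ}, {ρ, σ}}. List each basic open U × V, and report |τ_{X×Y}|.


Basis B = {∅ × ∅, {95} × {ρ}, {95} × {σ}, {95} × {ρ, σ}, {95, 97} × {ρ}, {95, 97} × {σ}, {95, 96, 97} × {ρ}, {95, 96, 97} × {σ}, {95, 97} × {ρ, σ}, {95, 96, 97} × {ρ, σ}}; |τ_{X×Y}| = 16.

Enumerate products U × V with U ∈ τ_X, V ∈ τ_Y (deduplicated):
  ∅ × ∅ = {} (∅)
  {95} × {ρ} = {(95,ρ)}
  {95} × {σ} = {(95,σ)}
  {95} × {ρ, σ} = {(95,ρ), (95,σ)}
  {95, 97} × {ρ} = {(95,ρ), (97,ρ)}
  {95, 97} × {σ} = {(95,σ), (97,σ)}
  {95, 96, 97} × {ρ} = {(95,ρ), (96,ρ), (97,ρ)}
  {95, 96, 97} × {σ} = {(95,σ), (96,σ), (97,σ)}
  {95, 97} × {ρ, σ} = {(95,ρ), (95,σ), (97,ρ), (97,σ)}
  {95, 96, 97} × {ρ, σ} = {(95,ρ), (95,σ), (96,ρ), (96,σ), (97,ρ), (97,σ)}
These 10 distinct sets form the basis B.
Close under arbitrary unions to get τ_{X×Y}; counting gives |τ_{X×Y}| = 16.


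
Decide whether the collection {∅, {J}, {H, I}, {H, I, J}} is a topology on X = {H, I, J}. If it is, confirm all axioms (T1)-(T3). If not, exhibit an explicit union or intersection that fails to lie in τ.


τ IS a topology on X.

Axiom (T1): ∅ ∈ τ? Yes; X ∈ τ? Yes.
Axiom (T2/T3): check pairwise unions and intersections of members of τ.
All pairwise intersections and unions checked — each lies in τ. Therefore τ satisfies (T1), (T2), (T3): it IS a topology on X.


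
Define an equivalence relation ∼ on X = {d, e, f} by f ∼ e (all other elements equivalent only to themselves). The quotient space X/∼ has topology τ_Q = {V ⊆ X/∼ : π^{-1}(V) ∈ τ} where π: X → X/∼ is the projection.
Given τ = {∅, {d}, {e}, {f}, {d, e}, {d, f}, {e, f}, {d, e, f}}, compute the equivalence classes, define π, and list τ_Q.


X/∼ = {[d], [e=f]}; |τ_Q| = 4.

Equivalence classes: [d], [e=f].
Quotient map π: X → X/∼ sends d ↦ [d], e ↦ [e=f], f ↦ [e=f].
For each subset V ⊆ X/∼, compute π^{-1}(V) ⊆ X and check whether π^{-1}(V) ∈ τ. V is open in τ_Q iff π^{-1}(V) ∈ τ.
  V = {}: π^{-1}(V) = ∅ ∈ τ ✓.
  V = {[d]}: π^{-1}(V) = {d} ∈ τ ✓.
  V = {[e=f]}: π^{-1}(V) = {e, f} ∈ τ ✓.
  V = {[d], [e=f]}: π^{-1}(V) = {d, e, f} ∈ τ ✓.
Open sets in the quotient: τ_Q = {{}, {[d]}, {[e=f]}, {[d], [e=f]}} (4 elements).


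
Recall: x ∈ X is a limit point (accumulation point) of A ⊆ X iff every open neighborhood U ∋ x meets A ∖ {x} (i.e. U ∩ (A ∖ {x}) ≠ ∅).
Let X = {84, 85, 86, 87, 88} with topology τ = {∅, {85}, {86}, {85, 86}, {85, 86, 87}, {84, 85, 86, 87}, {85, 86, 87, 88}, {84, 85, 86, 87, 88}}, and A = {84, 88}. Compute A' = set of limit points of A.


A' = ∅

For each x ∈ X, list the open sets U ∈ τ with x ∈ U, then check whether U ∩ (A ∖ {x}) ≠ ∅ for every such U.
  x = 84: open {84, 85, 86, 87} ∋ x has {84, 85, 86, 87} ∩ (A ∖ {84}) = ∅, so x is NOT a limit point.
  x = 85: open {85} ∋ x has {85} ∩ (A ∖ {85}) = ∅, so x is NOT a limit point.
  x = 86: open {86} ∋ x has {86} ∩ (A ∖ {86}) = ∅, so x is NOT a limit point.
  x = 87: open {85, 86, 87} ∋ x has {85, 86, 87} ∩ (A ∖ {87}) = ∅, so x is NOT a limit point.
  x = 88: open {85, 86, 87, 88} ∋ x has {85, 86, 87, 88} ∩ (A ∖ {88}) = ∅, so x is NOT a limit point.
Collecting: A' = ∅.


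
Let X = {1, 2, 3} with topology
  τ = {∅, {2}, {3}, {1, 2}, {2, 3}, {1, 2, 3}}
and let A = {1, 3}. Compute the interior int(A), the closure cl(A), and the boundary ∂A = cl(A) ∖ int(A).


int(A) = {3}, cl(A) = {1, 3}, ∂A = {1}.

Closed sets in (X, τ) are complements of opens:
  closed(X, τ) = {∅, {1}, {3}, {1, 2}, {1, 3}, {1, 2, 3}}.
int(A) = ⋃ {U ∈ τ : U ⊆ A}. Opens contained in A: ∅, {3}.
Taking the union of these: int(A) = {3}.
cl(A) = ⋂ {C closed : A ⊆ C}. Closed sets containing A: {1, 3}, {1, 2, 3}.
Intersecting these: cl(A) = {1, 3}.
∂A = cl(A) ∖ int(A) = {1, 3} ∖ {3} = {1}.


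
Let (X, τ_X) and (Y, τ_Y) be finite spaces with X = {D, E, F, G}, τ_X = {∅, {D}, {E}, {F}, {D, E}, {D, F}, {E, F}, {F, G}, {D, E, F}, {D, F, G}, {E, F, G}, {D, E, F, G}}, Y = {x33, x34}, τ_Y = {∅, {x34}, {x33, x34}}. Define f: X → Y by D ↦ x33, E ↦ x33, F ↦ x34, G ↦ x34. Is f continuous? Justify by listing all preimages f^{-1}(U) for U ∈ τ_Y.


f IS continuous.

Compute f^{-1}(U) for each U ∈ τ_Y:
  U = ∅: f^{-1}(U) = ∅ ∈ τ_X ✓.
  U = {x34}: f^{-1}(U) = {F, G} ∈ τ_X ✓.
  U = {x33, x34}: f^{-1}(U) = {D, E, F, G} ∈ τ_X ✓.
Every preimage lies in τ_X, so f IS continuous.


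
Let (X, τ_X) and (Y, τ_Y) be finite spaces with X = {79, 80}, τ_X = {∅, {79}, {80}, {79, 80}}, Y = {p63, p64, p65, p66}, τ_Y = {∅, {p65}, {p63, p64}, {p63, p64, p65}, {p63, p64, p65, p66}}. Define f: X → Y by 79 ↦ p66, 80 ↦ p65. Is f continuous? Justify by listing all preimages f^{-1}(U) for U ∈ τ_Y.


f IS continuous.

Compute f^{-1}(U) for each U ∈ τ_Y:
  U = ∅: f^{-1}(U) = ∅ ∈ τ_X ✓.
  U = {p65}: f^{-1}(U) = {80} ∈ τ_X ✓.
  U = {p63, p64}: f^{-1}(U) = ∅ ∈ τ_X ✓.
  U = {p63, p64, p65}: f^{-1}(U) = {80} ∈ τ_X ✓.
  U = {p63, p64, p65, p66}: f^{-1}(U) = {79, 80} ∈ τ_X ✓.
Every preimage lies in τ_X, so f IS continuous.


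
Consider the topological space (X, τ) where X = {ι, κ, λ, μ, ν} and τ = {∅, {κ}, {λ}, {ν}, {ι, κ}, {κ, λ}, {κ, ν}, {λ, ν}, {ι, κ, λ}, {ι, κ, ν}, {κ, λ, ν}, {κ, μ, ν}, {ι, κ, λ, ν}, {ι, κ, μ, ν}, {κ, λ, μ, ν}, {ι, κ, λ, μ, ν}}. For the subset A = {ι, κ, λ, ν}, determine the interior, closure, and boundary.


int(A) = {ι, κ, λ, ν}, cl(A) = {ι, κ, λ, μ, ν}, ∂A = {μ}.

Closed sets in (X, τ) are complements of opens:
  closed(X, τ) = {∅, {ι}, {λ}, {μ}, {ι, λ}, {ι, μ}, {λ, μ}, {μ, ν}, {ι, κ, μ}, {ι, λ, μ}, {ι, μ, ν}, {λ, μ, ν}, {ι, κ, λ, μ}, {ι, κ, μ, ν}, {ι, λ, μ, ν}, {ι, κ, λ, μ, ν}}.
int(A) = ⋃ {U ∈ τ : U ⊆ A}. Opens contained in A: ∅, {κ}, {λ}, {ν}, {ι, κ}, {κ, λ}, {κ, ν}, {λ, ν}, {ι, κ, λ}, {ι, κ, ν}, {κ, λ, ν}, {ι, κ, λ, ν}.
Taking the union of these: int(A) = {ι, κ, λ, ν}.
cl(A) = ⋂ {C closed : A ⊆ C}. Closed sets containing A: {ι, κ, λ, μ, ν}.
Intersecting these: cl(A) = {ι, κ, λ, μ, ν}.
∂A = cl(A) ∖ int(A) = {ι, κ, λ, μ, ν} ∖ {ι, κ, λ, ν} = {μ}.


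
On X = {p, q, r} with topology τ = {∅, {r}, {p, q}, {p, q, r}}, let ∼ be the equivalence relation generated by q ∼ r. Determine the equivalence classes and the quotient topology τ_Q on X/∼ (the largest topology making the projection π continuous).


X/∼ = {[p], [q=r]}; |τ_Q| = 2.

Equivalence classes: [p], [q=r].
Quotient map π: X → X/∼ sends p ↦ [p], q ↦ [q=r], r ↦ [q=r].
For each subset V ⊆ X/∼, compute π^{-1}(V) ⊆ X and check whether π^{-1}(V) ∈ τ. V is open in τ_Q iff π^{-1}(V) ∈ τ.
  V = {}: π^{-1}(V) = ∅ ∈ τ ✓.
  V = {[p]}: π^{-1}(V) = {p} ∉ τ ✗.
  V = {[q=r]}: π^{-1}(V) = {q, r} ∉ τ ✗.
  V = {[p], [q=r]}: π^{-1}(V) = {p, q, r} ∈ τ ✓.
Open sets in the quotient: τ_Q = {{}, {[p], [q=r]}} (2 elements).


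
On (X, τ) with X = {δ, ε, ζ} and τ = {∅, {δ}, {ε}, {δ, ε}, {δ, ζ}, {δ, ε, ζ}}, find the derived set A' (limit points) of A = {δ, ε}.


A' = {ζ}

For each x ∈ X, list the open sets U ∈ τ with x ∈ U, then check whether U ∩ (A ∖ {x}) ≠ ∅ for every such U.
  x = δ: open {δ} ∋ x has {δ} ∩ (A ∖ {δ}) = ∅, so x is NOT a limit point.
  x = ε: open {ε} ∋ x has {ε} ∩ (A ∖ {ε}) = ∅, so x is NOT a limit point.
  x = ζ: opens ∋ x are {δ, ζ}, {δ, ε, ζ}; each meets A ∖ {ζ}, so x IS a limit point.
Collecting: A' = {ζ}.


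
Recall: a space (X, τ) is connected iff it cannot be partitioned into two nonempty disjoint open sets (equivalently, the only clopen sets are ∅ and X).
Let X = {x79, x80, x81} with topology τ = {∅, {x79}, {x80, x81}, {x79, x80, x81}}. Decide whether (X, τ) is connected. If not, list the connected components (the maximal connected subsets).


(X, τ) is disconnected; components = [{x79}, {x80, x81}].

Find clopen sets (U ∈ τ with X ∖ U ∈ τ):
  U = ∅, X ∖ U = {x79, x80, x81} — both open, so U is clopen.
  U = {x79}, X ∖ U = {x80, x81} — both open, so U is clopen.
  U = {x80, x81}, X ∖ U = {x79} — both open, so U is clopen.
  U = {x79, x80, x81}, X ∖ U = ∅ — both open, so U is clopen.
Nontrivial clopen(s) exist: e.g. {x79}. So (X, τ) is disconnected.
Compute connected components by grouping points that agree on all clopens:
  component: {x79}
  component: {x80, x81}
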